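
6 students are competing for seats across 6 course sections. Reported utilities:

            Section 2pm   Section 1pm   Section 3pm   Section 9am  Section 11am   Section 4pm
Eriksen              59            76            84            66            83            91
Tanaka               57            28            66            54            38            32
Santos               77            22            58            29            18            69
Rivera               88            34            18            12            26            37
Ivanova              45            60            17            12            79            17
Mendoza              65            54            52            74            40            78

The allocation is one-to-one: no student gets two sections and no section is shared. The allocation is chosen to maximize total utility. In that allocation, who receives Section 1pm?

Treat this as an assignment problem: match each student to one section.
Optimal: Eriksen→Section 1pm (76 points), Tanaka→Section 3pm (66 points), Santos→Section 4pm (69 points), Rivera→Section 2pm (88 points), Ivanova→Section 11am (79 points), Mendoza→Section 9am (74 points) — total 76+66+69+88+79+74 = 452 points.
Next-best assignment: Eriksen→Section 11am, Tanaka→Section 3pm, Santos→Section 4pm, Rivera→Section 2pm, Ivanova→Section 1pm, Mendoza→Section 9am = 440 points.
Eriksen's own top section is Section 4pm (91 points), but forcing Eriksen→Section 4pm and reassigning the rest optimally gives only 424 points — worse by 28.

Eriksen receives Section 1pm.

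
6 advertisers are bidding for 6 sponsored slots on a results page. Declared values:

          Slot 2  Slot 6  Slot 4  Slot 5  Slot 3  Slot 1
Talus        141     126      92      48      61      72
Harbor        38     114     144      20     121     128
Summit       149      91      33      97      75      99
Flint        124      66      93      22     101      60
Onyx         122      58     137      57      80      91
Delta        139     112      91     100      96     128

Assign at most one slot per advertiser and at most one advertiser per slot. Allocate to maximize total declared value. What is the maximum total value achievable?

Optimal: Talus→Slot 6 ($126), Harbor→Slot 1 ($128), Summit→Slot 2 ($149), Flint→Slot 3 ($101), Onyx→Slot 4 ($137), Delta→Slot 5 ($100) — total 126+128+149+101+137+100 = $741.
Max-entry greedy (repeatedly take the single best remaining cell) gives $705, worse by 36.
No other one-to-one assignment exceeds $741.

Maximum total: $741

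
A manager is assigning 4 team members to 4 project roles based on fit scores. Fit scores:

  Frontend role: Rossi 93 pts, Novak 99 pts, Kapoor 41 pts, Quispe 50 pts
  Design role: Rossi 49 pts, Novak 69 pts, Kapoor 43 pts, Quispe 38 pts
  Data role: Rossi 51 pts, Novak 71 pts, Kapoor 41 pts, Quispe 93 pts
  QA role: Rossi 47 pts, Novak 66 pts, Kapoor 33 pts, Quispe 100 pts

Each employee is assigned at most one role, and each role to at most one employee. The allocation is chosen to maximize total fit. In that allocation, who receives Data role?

Optimal: Rossi→Frontend role (93 pts), Novak→Data role (71 pts), Kapoor→Design role (43 pts), Quispe→QA role (100 pts) — total 93+71+43+100 = 307 pts.
Column-greedy (each role in turn goes to its best remaining employee) gives 274 pts, worse by 33.
Checked against all permutations: 307 pts is optimal.
Novak's own top role is Frontend role (99 pts), but forcing Novak→Frontend role and reassigning the rest optimally gives only 293 pts — worse by 14.

Novak receives Data role.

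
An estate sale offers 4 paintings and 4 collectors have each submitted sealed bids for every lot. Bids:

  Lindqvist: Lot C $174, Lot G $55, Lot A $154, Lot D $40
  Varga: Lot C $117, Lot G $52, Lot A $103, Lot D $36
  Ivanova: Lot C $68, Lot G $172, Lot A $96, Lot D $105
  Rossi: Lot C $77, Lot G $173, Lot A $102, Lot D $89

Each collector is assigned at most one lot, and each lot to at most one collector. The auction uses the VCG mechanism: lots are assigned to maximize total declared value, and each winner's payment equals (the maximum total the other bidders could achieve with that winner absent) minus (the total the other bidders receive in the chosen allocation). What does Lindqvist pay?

Efficient allocation: Lindqvist→Lot C ($174), Varga→Lot A ($103), Ivanova→Lot D ($105), Rossi→Lot G ($173); total welfare W = $555.
Lindqvist receives Lot C at value $174, so the others get W − 174 = $381.
Without Lindqvist: best allocation of the remaining 3 bidders over all 4 lots is Varga→Lot C ($117), Ivanova→Lot D ($105), Rossi→Lot G ($173), total $395.
VCG payment = (others' best without Lindqvist) − (others' welfare with Lindqvist) = 395 − 381 = $14.

Lindqvist pays $14.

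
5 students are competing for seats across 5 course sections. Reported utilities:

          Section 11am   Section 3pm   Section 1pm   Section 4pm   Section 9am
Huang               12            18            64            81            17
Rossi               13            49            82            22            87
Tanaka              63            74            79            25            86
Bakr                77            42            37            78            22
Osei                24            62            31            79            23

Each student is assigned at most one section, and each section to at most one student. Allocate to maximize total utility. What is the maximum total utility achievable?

Max total: 388 points

This is a one-to-one assignment (maximum-weight bipartite matching).
Optimal: Huang→Section 4pm (81 points), Rossi→Section 1pm (82 points), Tanaka→Section 9am (86 points), Bakr→Section 11am (77 points), Osei→Section 3pm (62 points) — total 81+82+86+77+62 = 388 points.
Column-greedy (each section in turn goes to its best remaining student) gives 337 points, worse by 51.
Next-best assignment: Huang→Section 4pm, Rossi→Section 9am, Tanaka→Section 1pm, Bakr→Section 11am, Osei→Section 3pm = 386 points.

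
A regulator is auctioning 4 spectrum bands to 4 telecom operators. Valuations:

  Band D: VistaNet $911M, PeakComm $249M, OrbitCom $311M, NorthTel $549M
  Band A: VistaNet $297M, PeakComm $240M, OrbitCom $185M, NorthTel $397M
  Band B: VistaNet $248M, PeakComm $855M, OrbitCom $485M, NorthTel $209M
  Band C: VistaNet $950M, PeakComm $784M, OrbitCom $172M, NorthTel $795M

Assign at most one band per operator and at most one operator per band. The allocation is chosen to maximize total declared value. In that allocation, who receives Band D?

Optimal: VistaNet→Band D ($911M), PeakComm→Band B ($855M), OrbitCom→Band A ($185M), NorthTel→Band C ($795M) — total 911+855+185+795 = $2746M.
Row-greedy (each operator in turn takes its best remaining band) gives $2513M, worse by 233.
No other one-to-one assignment exceeds $2746M.
VistaNet's own top band is Band C ($950M), but forcing VistaNet→Band C and reassigning the rest optimally gives only $2539M — worse by 207.

VistaNet receives Band D.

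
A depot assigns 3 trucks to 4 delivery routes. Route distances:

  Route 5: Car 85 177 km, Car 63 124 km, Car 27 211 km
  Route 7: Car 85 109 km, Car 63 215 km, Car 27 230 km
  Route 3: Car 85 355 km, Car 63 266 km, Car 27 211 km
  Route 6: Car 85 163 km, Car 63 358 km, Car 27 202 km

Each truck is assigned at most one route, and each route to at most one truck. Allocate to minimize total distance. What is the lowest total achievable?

Min total: 435 km

Optimal: Car 85→Route 7 (109 km), Car 63→Route 5 (124 km), Car 27→Route 6 (202 km) — total 109+124+202 = 435 km.
Column-greedy (each route in turn goes to its cheapest remaining truck) gives 444 km, worse by 9.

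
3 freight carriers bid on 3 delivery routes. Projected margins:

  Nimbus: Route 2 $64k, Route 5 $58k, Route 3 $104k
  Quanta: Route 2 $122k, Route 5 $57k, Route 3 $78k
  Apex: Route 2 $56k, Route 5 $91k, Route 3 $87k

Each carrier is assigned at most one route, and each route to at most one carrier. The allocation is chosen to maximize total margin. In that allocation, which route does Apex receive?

Apex receives Route 5.

Optimal: Nimbus→Route 3 ($104k), Quanta→Route 2 ($122k), Apex→Route 5 ($91k) — total 104+122+91 = $317k.
Every other assignment is strictly worse.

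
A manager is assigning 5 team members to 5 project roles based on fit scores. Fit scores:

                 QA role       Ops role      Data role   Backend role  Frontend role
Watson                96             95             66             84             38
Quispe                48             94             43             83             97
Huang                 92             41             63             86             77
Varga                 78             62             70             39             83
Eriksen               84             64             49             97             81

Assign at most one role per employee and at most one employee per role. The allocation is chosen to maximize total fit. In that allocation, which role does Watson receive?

Watson receives Ops role.

Optimal: Watson→Ops role (95 pts), Quispe→Frontend role (97 pts), Huang→QA role (92 pts), Varga→Data role (70 pts), Eriksen→Backend role (97 pts) — total 95+97+92+70+97 = 451 pts.
Column-greedy (each role in turn goes to its best remaining employee) gives 434 pts, worse by 17.
Checked against all permutations: 451 pts is optimal.
Watson's own top role is QA role (96 pts), but forcing Watson→QA role and reassigning the rest optimally gives only 434 pts — worse by 17.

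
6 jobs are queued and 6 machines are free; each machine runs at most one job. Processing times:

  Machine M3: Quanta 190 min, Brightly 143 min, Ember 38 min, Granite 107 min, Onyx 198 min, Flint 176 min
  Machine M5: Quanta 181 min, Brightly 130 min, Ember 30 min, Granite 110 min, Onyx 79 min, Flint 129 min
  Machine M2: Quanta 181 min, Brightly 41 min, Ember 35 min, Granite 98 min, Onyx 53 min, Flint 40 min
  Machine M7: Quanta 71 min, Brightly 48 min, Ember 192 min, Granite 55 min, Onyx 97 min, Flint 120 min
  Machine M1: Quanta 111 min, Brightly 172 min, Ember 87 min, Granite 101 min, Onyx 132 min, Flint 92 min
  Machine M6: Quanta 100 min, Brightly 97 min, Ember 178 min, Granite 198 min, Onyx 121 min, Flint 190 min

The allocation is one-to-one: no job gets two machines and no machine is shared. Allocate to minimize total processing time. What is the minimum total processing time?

Treat this as an assignment problem: match each job to one machine.
Optimal: Quanta→Machine M6 (100 min), Brightly→Machine M2 (41 min), Ember→Machine M3 (38 min), Granite→Machine M7 (55 min), Onyx→Machine M5 (79 min), Flint→Machine M1 (92 min) — total 100+41+38+55+79+92 = 405 min.
Row-greedy (each job in turn takes its cheapest remaining machine) gives 540 min, worse by 135.
Next-best assignment: Quanta→Machine M6, Brightly→Machine M7, Ember→Machine M3, Granite→Machine M1, Onyx→Machine M5, Flint→Machine M2 = 406 min.

Min total: 405 min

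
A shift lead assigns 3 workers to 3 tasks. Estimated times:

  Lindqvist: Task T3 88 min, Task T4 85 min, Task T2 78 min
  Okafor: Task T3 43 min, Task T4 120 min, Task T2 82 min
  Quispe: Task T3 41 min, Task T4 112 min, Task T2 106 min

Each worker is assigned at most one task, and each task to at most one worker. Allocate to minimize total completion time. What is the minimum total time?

Optimal: Lindqvist→Task T4 (85 min), Okafor→Task T2 (82 min), Quispe→Task T3 (41 min) — total 85+82+41 = 208 min.
Min-entry greedy (repeatedly take the single cheapest remaining cell) gives 239 min, worse by 31.

Min total: 208 min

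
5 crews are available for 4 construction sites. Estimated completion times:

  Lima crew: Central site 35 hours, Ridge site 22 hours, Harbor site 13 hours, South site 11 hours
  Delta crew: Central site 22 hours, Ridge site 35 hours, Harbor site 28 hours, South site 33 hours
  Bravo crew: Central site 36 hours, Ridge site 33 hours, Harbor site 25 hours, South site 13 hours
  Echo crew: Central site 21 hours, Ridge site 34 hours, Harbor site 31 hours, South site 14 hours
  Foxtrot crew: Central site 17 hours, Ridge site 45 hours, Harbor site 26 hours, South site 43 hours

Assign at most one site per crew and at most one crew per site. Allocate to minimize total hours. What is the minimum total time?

Optimal: Foxtrot crew→Central site (17 hours), Bravo crew→Ridge site (33 hours), Lima crew→Harbor site (13 hours), Echo crew→South site (14 hours) — total 17+33+13+14 = 77 hours.
Row-greedy (each crew in turn takes its cheapest remaining site) gives 92 hours, worse by 15.

Min total: 77 hours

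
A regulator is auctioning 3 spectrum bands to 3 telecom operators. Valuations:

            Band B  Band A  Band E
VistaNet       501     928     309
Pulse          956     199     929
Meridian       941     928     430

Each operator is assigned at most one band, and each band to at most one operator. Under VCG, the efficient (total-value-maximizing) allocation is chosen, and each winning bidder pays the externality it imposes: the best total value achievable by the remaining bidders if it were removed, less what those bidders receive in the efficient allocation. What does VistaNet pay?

Efficient allocation: VistaNet→Band A ($928M), Pulse→Band E ($929M), Meridian→Band B ($941M); total welfare W = $2798M.
VistaNet receives Band A at value $928M, so the others get W − 928 = $1870M.
Without VistaNet: best allocation of the remaining 2 bidders over all 3 bands is Pulse→Band B ($956M), Meridian→Band A ($928M), total $1884M.
VCG payment = (others' best without VistaNet) − (others' welfare with VistaNet) = 1884 − 1870 = $14M.

VistaNet pays $14M.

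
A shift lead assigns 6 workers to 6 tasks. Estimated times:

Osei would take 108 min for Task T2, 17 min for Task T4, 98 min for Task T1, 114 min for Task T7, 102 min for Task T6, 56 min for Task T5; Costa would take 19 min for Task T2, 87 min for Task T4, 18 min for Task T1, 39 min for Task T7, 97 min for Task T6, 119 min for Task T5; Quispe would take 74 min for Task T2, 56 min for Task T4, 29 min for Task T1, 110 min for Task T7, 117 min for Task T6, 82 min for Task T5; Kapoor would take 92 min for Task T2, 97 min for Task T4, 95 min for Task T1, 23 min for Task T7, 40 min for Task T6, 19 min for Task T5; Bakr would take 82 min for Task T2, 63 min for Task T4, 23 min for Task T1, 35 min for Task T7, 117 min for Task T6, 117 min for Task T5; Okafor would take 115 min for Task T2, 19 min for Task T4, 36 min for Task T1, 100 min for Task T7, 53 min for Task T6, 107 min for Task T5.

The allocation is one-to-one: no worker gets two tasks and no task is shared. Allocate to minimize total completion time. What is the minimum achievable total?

Optimal: Osei→Task T4 (17 min), Costa→Task T2 (19 min), Quispe→Task T1 (29 min), Kapoor→Task T5 (19 min), Bakr→Task T7 (35 min), Okafor→Task T6 (53 min) — total 17+19+29+19+35+53 = 172 min.
Swapping Costa↔Quispe (Costa→Task T1 18 min, Quispe→Task T2 74 min) adds 44.

Minimum total: 172 min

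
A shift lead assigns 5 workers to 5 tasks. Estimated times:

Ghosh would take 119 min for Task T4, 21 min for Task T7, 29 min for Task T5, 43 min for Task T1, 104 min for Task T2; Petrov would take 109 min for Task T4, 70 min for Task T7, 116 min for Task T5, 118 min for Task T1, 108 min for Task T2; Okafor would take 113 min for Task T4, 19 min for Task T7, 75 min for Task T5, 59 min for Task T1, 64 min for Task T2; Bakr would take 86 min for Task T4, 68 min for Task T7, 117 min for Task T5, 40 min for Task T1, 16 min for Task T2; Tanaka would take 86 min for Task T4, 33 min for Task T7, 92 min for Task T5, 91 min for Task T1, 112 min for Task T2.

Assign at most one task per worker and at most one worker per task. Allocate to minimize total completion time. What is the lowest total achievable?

Min total: 246 min

This is the linear assignment problem.
Optimal: Ghosh→Task T5 (29 min), Petrov→Task T4 (109 min), Okafor→Task T1 (59 min), Bakr→Task T2 (16 min), Tanaka→Task T7 (33 min) — total 29+109+59+16+33 = 246 min.
Next-best assignment: Ghosh→Task T5, Petrov→Task T7, Okafor→Task T1, Bakr→Task T2, Tanaka→Task T4 = 260 min.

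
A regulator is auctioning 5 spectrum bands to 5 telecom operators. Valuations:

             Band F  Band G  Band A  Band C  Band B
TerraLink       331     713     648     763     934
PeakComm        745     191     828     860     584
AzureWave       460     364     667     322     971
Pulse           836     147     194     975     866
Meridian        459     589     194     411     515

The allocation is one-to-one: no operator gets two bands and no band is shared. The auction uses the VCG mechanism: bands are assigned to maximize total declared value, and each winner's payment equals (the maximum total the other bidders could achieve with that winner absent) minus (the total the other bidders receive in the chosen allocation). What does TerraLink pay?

TerraLink pays $139M.

Efficient allocation: TerraLink→Band C ($763M), PeakComm→Band A ($828M), AzureWave→Band B ($971M), Pulse→Band F ($836M), Meridian→Band G ($589M); total welfare W = $3987M.
TerraLink receives Band C at value $763M, so the others get W − 763 = $3224M.
Without TerraLink: best allocation of the remaining 4 bidders over all 5 bands is PeakComm→Band A ($828M), AzureWave→Band B ($971M), Pulse→Band C ($975M), Meridian→Band G ($589M), total $3363M.
VCG payment = (others' best without TerraLink) − (others' welfare with TerraLink) = 3363 − 3224 = $139M.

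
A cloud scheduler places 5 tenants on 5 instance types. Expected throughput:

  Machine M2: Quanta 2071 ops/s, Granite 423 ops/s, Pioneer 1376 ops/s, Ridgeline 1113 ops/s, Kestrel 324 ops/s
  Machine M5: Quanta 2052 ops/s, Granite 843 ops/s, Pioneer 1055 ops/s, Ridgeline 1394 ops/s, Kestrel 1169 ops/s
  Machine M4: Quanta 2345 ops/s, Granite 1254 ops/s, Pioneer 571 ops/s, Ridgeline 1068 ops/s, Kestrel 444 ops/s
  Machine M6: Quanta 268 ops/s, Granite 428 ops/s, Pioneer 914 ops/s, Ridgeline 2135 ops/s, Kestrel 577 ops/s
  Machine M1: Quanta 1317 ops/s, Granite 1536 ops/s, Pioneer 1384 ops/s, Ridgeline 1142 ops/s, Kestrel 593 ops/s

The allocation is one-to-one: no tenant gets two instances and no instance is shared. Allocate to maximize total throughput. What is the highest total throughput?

Max total: 8561 ops/s

Optimal: Quanta→Machine M4 (2345 ops/s), Granite→Machine M1 (1536 ops/s), Pioneer→Machine M2 (1376 ops/s), Ridgeline→Machine M6 (2135 ops/s), Kestrel→Machine M5 (1169 ops/s) — total 2345+1536+1376+2135+1169 = 8561 ops/s.
Column-greedy (each instance in turn goes to its best remaining tenant) gives 6226 ops/s, worse by 2335.
Next-best assignment: Quanta→Machine M2, Granite→Machine M4, Pioneer→Machine M1, Ridgeline→Machine M6, Kestrel→Machine M5 = 8013 ops/s.
Swapping Kestrel↔Quanta (Kestrel→Machine M4 444 ops/s, Quanta→Machine M5 2052 ops/s) loses 1018.
Checked against all permutations: 8561 ops/s is optimal.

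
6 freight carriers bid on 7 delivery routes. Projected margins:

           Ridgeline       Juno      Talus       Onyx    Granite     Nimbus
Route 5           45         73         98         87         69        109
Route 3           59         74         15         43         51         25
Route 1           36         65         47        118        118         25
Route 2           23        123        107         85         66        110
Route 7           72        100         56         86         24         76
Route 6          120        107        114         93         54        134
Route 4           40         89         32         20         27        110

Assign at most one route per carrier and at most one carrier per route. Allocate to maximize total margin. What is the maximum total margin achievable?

Optimal: Ridgeline→Route 6 ($120k), Juno→Route 2 ($123k), Talus→Route 5 ($98k), Onyx→Route 7 ($86k), Granite→Route 1 ($118k), Nimbus→Route 4 ($110k) — total 120+123+98+86+118+110 = $655k.
Column-greedy (each route in turn goes to its best remaining carrier) gives $534k, worse by 121.
Next-best assignment: Ridgeline→Route 6, Juno→Route 7, Talus→Route 2, Onyx→Route 5, Granite→Route 1, Nimbus→Route 4 = $642k.

Maximum total: $655k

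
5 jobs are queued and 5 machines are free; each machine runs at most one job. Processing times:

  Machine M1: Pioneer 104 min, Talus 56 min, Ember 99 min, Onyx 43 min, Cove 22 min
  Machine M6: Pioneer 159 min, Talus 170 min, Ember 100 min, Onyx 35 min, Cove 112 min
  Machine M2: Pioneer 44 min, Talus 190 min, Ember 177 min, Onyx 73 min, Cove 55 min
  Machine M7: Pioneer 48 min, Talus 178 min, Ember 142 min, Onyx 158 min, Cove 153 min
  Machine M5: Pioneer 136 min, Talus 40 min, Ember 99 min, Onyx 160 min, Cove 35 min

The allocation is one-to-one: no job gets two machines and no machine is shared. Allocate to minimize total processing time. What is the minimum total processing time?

Optimal: Pioneer→Machine M7 (48 min), Talus→Machine M5 (40 min), Ember→Machine M1 (99 min), Onyx→Machine M6 (35 min), Cove→Machine M2 (55 min) — total 48+40+99+35+55 = 277 min.
Min-entry greedy (repeatedly take the single cheapest remaining cell) gives 283 min, worse by 6.
Next-best assignment: Pioneer→Machine M2, Talus→Machine M5, Ember→Machine M7, Onyx→Machine M6, Cove→Machine M1 = 283 min.

Minimum total: 277 min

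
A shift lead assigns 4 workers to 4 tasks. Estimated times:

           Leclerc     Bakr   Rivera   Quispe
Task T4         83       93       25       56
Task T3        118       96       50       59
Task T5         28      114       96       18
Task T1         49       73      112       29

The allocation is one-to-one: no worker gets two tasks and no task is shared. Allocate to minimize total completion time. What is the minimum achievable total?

Min total: 178 min

Treat this as an assignment problem: match each worker to one task.
Optimal: Leclerc→Task T5 (28 min), Bakr→Task T3 (96 min), Rivera→Task T4 (25 min), Quispe→Task T1 (29 min) — total 28+96+25+29 = 178 min.
Column-greedy (each task in turn goes to its cheapest remaining worker) gives 185 min, worse by 7.
Next-best assignment: Leclerc→Task T5, Bakr→Task T1, Rivera→Task T4, Quispe→Task T3 = 185 min.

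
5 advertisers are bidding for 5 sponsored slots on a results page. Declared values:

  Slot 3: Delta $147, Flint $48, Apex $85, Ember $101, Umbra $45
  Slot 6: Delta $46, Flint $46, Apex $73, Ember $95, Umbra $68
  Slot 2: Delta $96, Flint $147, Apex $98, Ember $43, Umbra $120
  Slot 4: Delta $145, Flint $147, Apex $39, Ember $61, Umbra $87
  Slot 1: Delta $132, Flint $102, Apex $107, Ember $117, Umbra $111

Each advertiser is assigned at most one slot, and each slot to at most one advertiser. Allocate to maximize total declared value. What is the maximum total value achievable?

Maximum total: $616

Optimal: Delta→Slot 3 ($147), Flint→Slot 4 ($147), Apex→Slot 1 ($107), Ember→Slot 6 ($95), Umbra→Slot 2 ($120) — total 147+147+107+95+120 = $616.
Column-greedy (each slot in turn goes to its best remaining advertiser) gives $583, worse by 33.
Next-best assignment: Delta→Slot 3, Flint→Slot 4, Apex→Slot 6, Ember→Slot 1, Umbra→Slot 2 = $604.
Checked against all permutations: $616 is optimal.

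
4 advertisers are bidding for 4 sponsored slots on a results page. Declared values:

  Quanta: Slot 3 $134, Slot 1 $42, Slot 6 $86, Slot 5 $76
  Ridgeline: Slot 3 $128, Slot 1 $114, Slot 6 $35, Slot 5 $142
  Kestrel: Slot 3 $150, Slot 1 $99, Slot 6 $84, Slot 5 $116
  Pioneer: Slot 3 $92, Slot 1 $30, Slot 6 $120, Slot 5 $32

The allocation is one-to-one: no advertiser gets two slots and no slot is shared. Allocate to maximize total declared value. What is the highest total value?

This is the linear assignment problem.
Optimal: Quanta→Slot 3 ($134), Ridgeline→Slot 5 ($142), Kestrel→Slot 1 ($99), Pioneer→Slot 6 ($120) — total 134+142+99+120 = $495.
Column-greedy (each slot in turn goes to its best remaining advertiser) gives $460, worse by 35.
Next-best assignment: Quanta→Slot 3, Ridgeline→Slot 1, Kestrel→Slot 5, Pioneer→Slot 6 = $484.
Swapping Pioneer↔Ridgeline (Pioneer→Slot 5 $32, Ridgeline→Slot 6 $35) loses 195.
No other one-to-one assignment exceeds $495.

Max total: $495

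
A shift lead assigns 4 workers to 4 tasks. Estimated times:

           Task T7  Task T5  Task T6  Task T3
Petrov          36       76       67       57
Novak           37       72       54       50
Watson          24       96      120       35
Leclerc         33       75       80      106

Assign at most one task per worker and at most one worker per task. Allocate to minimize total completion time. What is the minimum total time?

This is a one-to-one assignment (minimum-cost bipartite matching).
Optimal: Petrov→Task T5 (76 min), Novak→Task T6 (54 min), Watson→Task T3 (35 min), Leclerc→Task T7 (33 min) — total 76+54+35+33 = 198 min.
Row-greedy (each worker in turn takes its cheapest remaining task) gives 262 min, worse by 64.
Next-best assignment: Petrov→Task T7, Novak→Task T6, Watson→Task T3, Leclerc→Task T5 = 200 min.
Swapping Petrov↔Leclerc (Petrov→Task T7 36 min, Leclerc→Task T5 75 min) adds 2.

Min total: 198 min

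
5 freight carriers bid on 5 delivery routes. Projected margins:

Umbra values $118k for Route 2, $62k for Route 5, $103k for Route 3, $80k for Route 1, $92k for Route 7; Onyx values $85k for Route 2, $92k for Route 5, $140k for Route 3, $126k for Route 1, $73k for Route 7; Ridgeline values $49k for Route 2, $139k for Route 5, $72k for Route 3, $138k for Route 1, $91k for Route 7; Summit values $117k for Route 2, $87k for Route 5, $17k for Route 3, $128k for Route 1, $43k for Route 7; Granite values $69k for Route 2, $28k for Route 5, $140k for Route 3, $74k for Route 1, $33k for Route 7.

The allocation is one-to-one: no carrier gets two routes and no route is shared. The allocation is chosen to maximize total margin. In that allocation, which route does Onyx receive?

Optimal: Umbra→Route 7 ($92k), Onyx→Route 1 ($126k), Ridgeline→Route 5 ($139k), Summit→Route 2 ($117k), Granite→Route 3 ($140k) — total 92+126+139+117+140 = $614k.
Row-greedy (each carrier in turn takes its best remaining route) gives $558k, worse by 56.
Swapping Granite↔Ridgeline (Granite→Route 5 $28k, Ridgeline→Route 3 $72k) loses 179.
Onyx's own top route is Route 3 ($140k), but forcing Onyx→Route 3 and reassigning the rest optimally gives only $568k — worse by 46.

Onyx receives Route 1.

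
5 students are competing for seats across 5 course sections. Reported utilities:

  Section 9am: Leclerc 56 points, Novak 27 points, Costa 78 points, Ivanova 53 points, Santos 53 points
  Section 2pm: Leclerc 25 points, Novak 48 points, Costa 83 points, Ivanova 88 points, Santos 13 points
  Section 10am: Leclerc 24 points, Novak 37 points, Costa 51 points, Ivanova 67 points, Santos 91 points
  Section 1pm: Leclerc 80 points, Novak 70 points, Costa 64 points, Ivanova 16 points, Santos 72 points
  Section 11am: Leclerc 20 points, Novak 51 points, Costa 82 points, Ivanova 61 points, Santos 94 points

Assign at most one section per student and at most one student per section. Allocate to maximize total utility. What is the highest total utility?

This is the linear assignment problem.
Optimal: Leclerc→Section 1pm (80 points), Novak→Section 11am (51 points), Costa→Section 9am (78 points), Ivanova→Section 2pm (88 points), Santos→Section 10am (91 points) — total 80+51+78+88+91 = 388 points.
Row-greedy (each student in turn takes its best remaining section) gives 334 points, worse by 54.

Max total: 388 points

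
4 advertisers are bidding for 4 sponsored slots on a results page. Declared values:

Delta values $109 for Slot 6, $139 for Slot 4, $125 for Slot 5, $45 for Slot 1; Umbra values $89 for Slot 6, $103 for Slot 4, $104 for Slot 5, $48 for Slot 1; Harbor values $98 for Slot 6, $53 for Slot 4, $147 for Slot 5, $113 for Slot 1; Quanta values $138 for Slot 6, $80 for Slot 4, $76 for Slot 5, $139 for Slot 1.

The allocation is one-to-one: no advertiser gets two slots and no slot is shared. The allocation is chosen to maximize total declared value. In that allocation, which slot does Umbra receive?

Umbra receives Slot 6.

Optimal: Delta→Slot 4 ($139), Umbra→Slot 6 ($89), Harbor→Slot 5 ($147), Quanta→Slot 1 ($139) — total 139+89+147+139 = $514.
Column-greedy (each slot in turn goes to its best remaining advertiser) gives $472, worse by 42.
Next-best assignment: Delta→Slot 6, Umbra→Slot 4, Harbor→Slot 5, Quanta→Slot 1 = $498.
Every other assignment is strictly worse.
Umbra's own top slot is Slot 5 ($104), but forcing Umbra→Slot 5 and reassigning the rest optimally gives only $494 — worse by 20.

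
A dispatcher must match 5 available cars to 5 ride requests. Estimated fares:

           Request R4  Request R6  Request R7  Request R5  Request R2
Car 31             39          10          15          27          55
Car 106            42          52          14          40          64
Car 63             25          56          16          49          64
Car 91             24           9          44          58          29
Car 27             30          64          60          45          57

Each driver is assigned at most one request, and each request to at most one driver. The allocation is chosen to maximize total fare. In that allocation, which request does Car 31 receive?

Optimal: Car 31→Request R4 ($39), Car 106→Request R2 ($64), Car 63→Request R6 ($56), Car 91→Request R5 ($58), Car 27→Request R7 ($60) — total 39+64+56+58+60 = $277.
Column-greedy (each request in turn goes to its best remaining driver) gives $254, worse by 23.
Next-best assignment: Car 31→Request R4, Car 106→Request R6, Car 63→Request R2, Car 91→Request R5, Car 27→Request R7 = $273.
Car 31's own top request is Request R2 ($55), but forcing Car 31→Request R2 and reassigning the rest optimally gives only $271 — worse by 6.

Car 31 receives Request R4.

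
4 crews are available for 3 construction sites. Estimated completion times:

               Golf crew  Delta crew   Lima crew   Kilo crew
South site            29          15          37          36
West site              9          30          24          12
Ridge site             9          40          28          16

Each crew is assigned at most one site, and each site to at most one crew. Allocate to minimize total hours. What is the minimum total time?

Optimal: Delta crew→South site (15 hours), Kilo crew→West site (12 hours), Golf crew→Ridge site (9 hours) — total 15+12+9 = 36 hours.
Next-best assignment: Delta crew→South site, Golf crew→West site, Kilo crew→Ridge site = 40 hours.
Swapping Delta crew↔Kilo crew (Delta crew→West site 30 hours, Kilo crew→South site 36 hours) adds 39.
Checked against all permutations: 36 hours is optimal.

Minimum total: 36 hours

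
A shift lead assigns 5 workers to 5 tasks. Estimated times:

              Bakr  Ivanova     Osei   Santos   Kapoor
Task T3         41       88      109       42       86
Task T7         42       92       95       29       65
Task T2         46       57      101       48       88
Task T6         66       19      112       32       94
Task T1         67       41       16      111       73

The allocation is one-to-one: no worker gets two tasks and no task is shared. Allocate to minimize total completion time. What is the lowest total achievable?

Optimal: Bakr→Task T2 (46 min), Ivanova→Task T6 (19 min), Osei→Task T1 (16 min), Santos→Task T3 (42 min), Kapoor→Task T7 (65 min) — total 46+19+16+42+65 = 188 min.
Row-greedy (each worker in turn takes its cheapest remaining task) gives 193 min, worse by 5.

Minimum total: 188 min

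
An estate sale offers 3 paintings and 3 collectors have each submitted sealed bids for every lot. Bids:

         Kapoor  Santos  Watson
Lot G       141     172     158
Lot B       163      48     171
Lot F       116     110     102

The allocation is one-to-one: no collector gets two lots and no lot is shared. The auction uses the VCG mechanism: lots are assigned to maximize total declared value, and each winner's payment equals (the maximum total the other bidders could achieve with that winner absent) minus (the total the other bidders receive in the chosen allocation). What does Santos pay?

Efficient allocation: Kapoor→Lot F ($116), Santos→Lot G ($172), Watson→Lot B ($171); total welfare W = $459.
Santos receives Lot G at value $172, so the others get W − 172 = $287.
Without Santos: best allocation of the remaining 2 bidders over all 3 lots is Kapoor→Lot B ($163), Watson→Lot G ($158), total $321.
VCG payment = (others' best without Santos) − (others' welfare with Santos) = 321 − 287 = $34.

Santos pays $34.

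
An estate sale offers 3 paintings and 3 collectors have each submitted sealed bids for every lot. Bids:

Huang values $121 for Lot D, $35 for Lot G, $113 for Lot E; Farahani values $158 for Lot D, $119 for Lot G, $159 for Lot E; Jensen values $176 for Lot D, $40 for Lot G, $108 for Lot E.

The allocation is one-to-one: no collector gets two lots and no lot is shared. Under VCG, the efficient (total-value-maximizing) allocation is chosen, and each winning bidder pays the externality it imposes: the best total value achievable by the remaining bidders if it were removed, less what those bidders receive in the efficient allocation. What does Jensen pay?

Efficient allocation: Huang→Lot E ($113), Farahani→Lot G ($119), Jensen→Lot D ($176); total welfare W = $408.
Jensen receives Lot D at value $176, so the others get W − 176 = $232.
Without Jensen: best allocation of the remaining 2 bidders over all 3 lots is Huang→Lot D ($121), Farahani→Lot E ($159), total $280.
VCG payment = (others' best without Jensen) − (others' welfare with Jensen) = 280 − 232 = $48.

Jensen pays $48.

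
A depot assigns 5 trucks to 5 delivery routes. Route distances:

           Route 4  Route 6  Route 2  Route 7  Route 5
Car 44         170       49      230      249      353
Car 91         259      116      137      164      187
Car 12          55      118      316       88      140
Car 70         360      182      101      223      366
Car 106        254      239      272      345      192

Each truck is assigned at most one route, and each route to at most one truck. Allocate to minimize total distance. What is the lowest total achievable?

Treat this as an assignment problem: match each truck to one route.
Optimal: Car 44→Route 6 (49 km), Car 91→Route 7 (164 km), Car 12→Route 4 (55 km), Car 70→Route 2 (101 km), Car 106→Route 5 (192 km) — total 49+164+55+101+192 = 561 km.
Row-greedy (each truck in turn takes its cheapest remaining route) gives 656 km, worse by 95.

Min total: 561 km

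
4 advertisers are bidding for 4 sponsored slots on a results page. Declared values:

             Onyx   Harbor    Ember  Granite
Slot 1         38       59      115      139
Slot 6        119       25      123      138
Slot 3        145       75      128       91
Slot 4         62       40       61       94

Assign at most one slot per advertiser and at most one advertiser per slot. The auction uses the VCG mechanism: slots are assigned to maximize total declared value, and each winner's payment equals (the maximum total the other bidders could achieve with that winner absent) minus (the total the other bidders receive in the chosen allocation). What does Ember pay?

Efficient allocation: Onyx→Slot 3 ($145), Harbor→Slot 4 ($40), Ember→Slot 6 ($123), Granite→Slot 1 ($139); total welfare W = $447.
Ember receives Slot 6 at value $123, so the others get W − 123 = $324.
Without Ember: best allocation of the remaining 3 bidders over all 4 slots is Onyx→Slot 3 ($145), Harbor→Slot 1 ($59), Granite→Slot 6 ($138), total $342.
VCG payment = (others' best without Ember) − (others' welfare with Ember) = 342 − 324 = $18.

Ember pays $18.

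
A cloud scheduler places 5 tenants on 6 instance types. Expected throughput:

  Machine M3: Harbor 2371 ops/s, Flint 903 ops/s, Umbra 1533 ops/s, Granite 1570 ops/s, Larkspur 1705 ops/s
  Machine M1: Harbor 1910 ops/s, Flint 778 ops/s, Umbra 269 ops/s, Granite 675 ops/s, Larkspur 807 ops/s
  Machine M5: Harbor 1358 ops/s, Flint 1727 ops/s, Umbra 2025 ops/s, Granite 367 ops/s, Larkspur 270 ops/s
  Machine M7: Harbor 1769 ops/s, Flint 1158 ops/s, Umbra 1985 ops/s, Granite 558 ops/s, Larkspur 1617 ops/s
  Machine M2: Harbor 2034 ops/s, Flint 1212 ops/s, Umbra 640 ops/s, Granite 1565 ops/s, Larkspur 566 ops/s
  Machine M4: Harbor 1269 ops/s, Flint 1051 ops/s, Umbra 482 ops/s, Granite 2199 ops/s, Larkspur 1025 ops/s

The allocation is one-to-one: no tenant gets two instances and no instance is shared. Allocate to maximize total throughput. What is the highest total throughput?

This is the linear assignment problem.
Optimal: Harbor→Machine M2 (2034 ops/s), Flint→Machine M5 (1727 ops/s), Umbra→Machine M7 (1985 ops/s), Granite→Machine M4 (2199 ops/s), Larkspur→Machine M3 (1705 ops/s) — total 2034+1727+1985+2199+1705 = 9650 ops/s.
Column-greedy (each instance in turn goes to its best remaining tenant) gives 7926 ops/s, worse by 1724.
Next-best assignment: Harbor→Machine M1, Flint→Machine M5, Umbra→Machine M7, Granite→Machine M4, Larkspur→Machine M3 = 9526 ops/s.

Max total: 9650 ops/s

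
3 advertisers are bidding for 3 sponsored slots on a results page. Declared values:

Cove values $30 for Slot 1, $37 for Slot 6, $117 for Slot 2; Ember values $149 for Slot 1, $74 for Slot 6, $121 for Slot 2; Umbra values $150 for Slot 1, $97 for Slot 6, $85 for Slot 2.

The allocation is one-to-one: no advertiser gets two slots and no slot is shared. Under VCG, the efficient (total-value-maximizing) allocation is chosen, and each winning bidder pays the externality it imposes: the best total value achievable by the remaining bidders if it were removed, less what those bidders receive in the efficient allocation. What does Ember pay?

Efficient allocation: Cove→Slot 2 ($117), Ember→Slot 1 ($149), Umbra→Slot 6 ($97); total welfare W = $363.
Ember receives Slot 1 at value $149, so the others get W − 149 = $214.
Without Ember: best allocation of the remaining 2 bidders over all 3 slots is Cove→Slot 2 ($117), Umbra→Slot 1 ($150), total $267.
VCG payment = (others' best without Ember) − (others' welfare with Ember) = 267 − 214 = $53.

Ember pays $53.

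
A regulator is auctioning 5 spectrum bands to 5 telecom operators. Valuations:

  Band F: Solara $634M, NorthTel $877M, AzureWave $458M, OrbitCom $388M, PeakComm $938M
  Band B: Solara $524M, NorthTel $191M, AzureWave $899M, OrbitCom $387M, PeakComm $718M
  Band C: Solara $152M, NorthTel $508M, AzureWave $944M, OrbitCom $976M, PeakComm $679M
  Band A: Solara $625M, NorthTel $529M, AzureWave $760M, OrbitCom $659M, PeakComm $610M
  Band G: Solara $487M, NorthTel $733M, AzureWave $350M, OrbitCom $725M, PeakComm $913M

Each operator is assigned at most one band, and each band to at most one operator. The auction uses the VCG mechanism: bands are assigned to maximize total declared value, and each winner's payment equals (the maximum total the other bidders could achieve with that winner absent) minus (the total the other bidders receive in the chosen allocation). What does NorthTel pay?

Efficient allocation: Solara→Band A ($625M), NorthTel→Band F ($877M), AzureWave→Band B ($899M), OrbitCom→Band C ($976M), PeakComm→Band G ($913M); total welfare W = $4290M.
NorthTel receives Band F at value $877M, so the others get W − 877 = $3413M.
Without NorthTel: best allocation of the remaining 4 bidders over all 5 bands is Solara→Band A ($625M), AzureWave→Band B ($899M), OrbitCom→Band C ($976M), PeakComm→Band F ($938M), total $3438M.
VCG payment = (others' best without NorthTel) − (others' welfare with NorthTel) = 3438 − 3413 = $25M.

NorthTel pays $25M.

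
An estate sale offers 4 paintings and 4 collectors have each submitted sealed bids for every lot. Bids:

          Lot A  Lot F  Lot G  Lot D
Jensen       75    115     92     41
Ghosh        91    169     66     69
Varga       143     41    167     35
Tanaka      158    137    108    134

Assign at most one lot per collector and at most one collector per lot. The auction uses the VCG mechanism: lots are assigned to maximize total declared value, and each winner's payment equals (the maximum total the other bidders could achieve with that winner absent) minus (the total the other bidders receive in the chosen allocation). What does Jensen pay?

Efficient allocation: Jensen→Lot A ($75), Ghosh→Lot F ($169), Varga→Lot G ($167), Tanaka→Lot D ($134); total welfare W = $545.
Jensen receives Lot A at value $75, so the others get W − 75 = $470.
Without Jensen: best allocation of the remaining 3 bidders over all 4 lots is Ghosh→Lot F ($169), Varga→Lot G ($167), Tanaka→Lot A ($158), total $494.
VCG payment = (others' best without Jensen) − (others' welfare with Jensen) = 494 − 470 = $24.

Jensen pays $24.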